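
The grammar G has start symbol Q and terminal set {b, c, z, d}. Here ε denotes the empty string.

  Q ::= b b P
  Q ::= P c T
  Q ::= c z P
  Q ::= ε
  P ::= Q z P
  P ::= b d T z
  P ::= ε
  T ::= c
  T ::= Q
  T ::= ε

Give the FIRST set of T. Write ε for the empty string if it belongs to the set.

FIRST(Q): from Q::=b b P we get {b}; from Q::=P c T we get {b, c, z}; from Q::=c z P we get {c}; from Q::=ε we get {ε}. So FIRST(Q) = {ε, b, c, z}.
FIRST(P): from P::=Q z P we get {b, c, z}; from P::=b d T z we get {b}; from P::=ε we get {ε}. So FIRST(P) = {ε, b, c, z}.
FIRST(T): from T::=c we get {c}; from T::=Q we get {ε, b, c, z}; from T::=ε we get {ε}. So FIRST(T) = {ε, b, c, z}.

{ε, b, c, z}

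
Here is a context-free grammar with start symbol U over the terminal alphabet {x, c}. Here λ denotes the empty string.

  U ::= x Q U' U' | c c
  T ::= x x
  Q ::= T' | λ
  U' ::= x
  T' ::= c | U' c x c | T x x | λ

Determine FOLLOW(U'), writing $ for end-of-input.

{$, c, x}

FIRST(U): from U::=x Q U' U' we get {x}; from U::=c c we get {c}. So FIRST(U) = {c, x}.
FIRST(T): from T::=x x we get {x}. So FIRST(T) = {x}.
FIRST(U'): from U'::=x we get {x}. So FIRST(U') = {x}.
FIRST(T'): from T'::=c we get {c}; from T'::=U' c x c we get {x}; from T'::=T x x we get {x}; from T'::=λ we get {λ}. So FIRST(T') = {λ, c, x}.
FIRST(Q): from Q::=T' we get {λ, c, x}; from Q::=λ we get {λ}. So FIRST(Q) = {λ, c, x}.
FOLLOW(U) includes $ since U is the start symbol.
FOLLOW(U): U appears on no right-hand side. Thus FOLLOW(U) = {$}.
FOLLOW(T): in T'::=T x x, T is followed by x x with FIRST {x}. Thus FOLLOW(T) = {x}.
FOLLOW(Q): in U::=x Q U' U', Q is followed by U' U' with FIRST {x}. Thus FOLLOW(Q) = {x}.
FOLLOW(U'): in U::=x Q U' U' (occurrence 1), U' is followed by U' with FIRST {x}; in U::=x Q U' U' (occurrence 2), the suffix after U' is empty, so FOLLOW(U') ⊇ FOLLOW(U) = {$}; in T'::=U' c x c, U' is followed by c x c with FIRST {c}. Thus FOLLOW(U') = {$, c, x}.
FOLLOW(T'): in Q::=T', the suffix after T' is empty, so FOLLOW(T') ⊇ FOLLOW(Q) = {x}. Thus FOLLOW(T') = {x}.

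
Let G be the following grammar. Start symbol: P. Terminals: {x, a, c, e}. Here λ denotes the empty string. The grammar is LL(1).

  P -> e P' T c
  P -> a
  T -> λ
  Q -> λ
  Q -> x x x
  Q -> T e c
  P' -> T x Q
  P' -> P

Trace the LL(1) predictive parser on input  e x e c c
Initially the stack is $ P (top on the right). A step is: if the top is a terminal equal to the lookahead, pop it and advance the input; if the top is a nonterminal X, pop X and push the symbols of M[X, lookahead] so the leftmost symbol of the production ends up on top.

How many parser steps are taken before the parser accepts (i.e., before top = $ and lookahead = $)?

11

      Stack        Input        Action
   1  $ P          e x e c c $  expand P -> e P' T c
   2  $ c T P' e   e x e c c $  match e
   3  $ c T P'     x e c c $    expand P' -> T x Q
   4  $ c T Q x T  x e c c $    expand T -> λ
   5  $ c T Q x    x e c c $    match x
   6  $ c T Q      e c c $      expand Q -> T e c
   7  $ c T c e T  e c c $      expand T -> λ
   8  $ c T c e    e c c $      match e
   9  $ c T c      c c $        match c
  10  $ c T        c $          expand T -> λ
  11  $ c          c $          match c
Accept reached after 11 steps.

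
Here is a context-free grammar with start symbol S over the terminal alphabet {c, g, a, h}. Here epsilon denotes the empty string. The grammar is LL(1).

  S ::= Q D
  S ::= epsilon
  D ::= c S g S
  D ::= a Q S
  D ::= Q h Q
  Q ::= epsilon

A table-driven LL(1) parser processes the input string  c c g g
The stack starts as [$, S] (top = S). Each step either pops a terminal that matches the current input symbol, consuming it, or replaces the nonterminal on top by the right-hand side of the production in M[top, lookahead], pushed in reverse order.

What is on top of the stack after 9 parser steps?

step 1: stack=$ S  input=c c g g $  — expand S ::= Q D
step 2: stack=$ D Q  input=c c g g $  — expand Q ::= epsilon
step 3: stack=$ D  input=c c g g $  — expand D ::= c S g S
step 4: stack=$ S g S c  input=c c g g $  — match c
step 5: stack=$ S g S  input=c g g $  — expand S ::= Q D
step 6: stack=$ S g D Q  input=c g g $  — expand Q ::= epsilon
step 7: stack=$ S g D  input=c g g $  — expand D ::= c S g S
step 8: stack=$ S g S g S c  input=c g g $  — match c
step 9: stack=$ S g S g S  input=g g $  — expand S ::= epsilon
Stack after step 9: $ S g S g (top = g).

g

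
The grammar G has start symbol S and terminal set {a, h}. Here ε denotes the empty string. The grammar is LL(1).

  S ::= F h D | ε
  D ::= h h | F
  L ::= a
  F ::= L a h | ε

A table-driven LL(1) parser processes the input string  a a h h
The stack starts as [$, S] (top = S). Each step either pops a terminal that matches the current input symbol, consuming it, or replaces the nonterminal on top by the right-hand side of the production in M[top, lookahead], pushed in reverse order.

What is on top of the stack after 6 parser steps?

     Stack        Input      Action
  1  $ S          a a h h $  expand S ::= F h D
  2  $ D h F      a a h h $  expand F ::= L a h
  3  $ D h h a L  a a h h $  expand L ::= a
  4  $ D h h a a  a a h h $  match a
  5  $ D h h a    a h h $    match a
  6  $ D h h      h h $      match h
Stack after step 6: $ D h (top = h).

h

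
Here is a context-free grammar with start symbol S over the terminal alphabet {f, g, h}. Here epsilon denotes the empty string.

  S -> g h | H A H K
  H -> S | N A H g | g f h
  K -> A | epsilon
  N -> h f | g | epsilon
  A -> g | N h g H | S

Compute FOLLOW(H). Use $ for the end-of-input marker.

{$, g, h}

FIRST(N): from N->h f we get {h}; from N->g we get {g}; from N->epsilon we get {epsilon}. So FIRST(N) = {epsilon, g, h}.
FIRST(S): from S->g h we get {g}; from S->H A H K we get {g, h}. So FIRST(S) = {g, h}.
FIRST(A): from A->g we get {g}; from A->N h g H we get {g, h}; from A->S we get {g, h}. So FIRST(A) = {g, h}.
FIRST(H): from H->S we get {g, h}; from H->N A H g we get {g, h}; from H->g f h we get {g}. So FIRST(H) = {g, h}.
FIRST(K): from K->A we get {g, h}; from K->epsilon we get {epsilon}. So FIRST(K) = {epsilon, g, h}.
FOLLOW(S) includes $ since S is the start symbol.
FOLLOW(N): in H->N A H g, N is followed by A H g with FIRST {g, h}; in A->N h g H, N is followed by h g H with FIRST {h}. Thus FOLLOW(N) = {g, h}.
FOLLOW(S): in H->S, the suffix after S is empty, so FOLLOW(S) ⊇ FOLLOW(H) = {$, g, h}; in A->S, the suffix after S is empty, so FOLLOW(S) ⊇ FOLLOW(A) = {$, g, h}. Thus FOLLOW(S) = {$, g, h}.
FOLLOW(K): in S->H A H K, the suffix after K is empty, so FOLLOW(K) ⊇ FOLLOW(S) = {$, g, h}. Thus FOLLOW(K) = {$, g, h}.
FOLLOW(A): in S->H A H K, A is followed by H K with FIRST {g, h}; in H->N A H g, A is followed by H g with FIRST {g, h}; in K->A, the suffix after A is empty, so FOLLOW(A) ⊇ FOLLOW(K) = {$, g, h}. Thus FOLLOW(A) = {$, g, h}.
FOLLOW(H): in S->H A H K (occurrence 1), H is followed by A H K with FIRST {g, h}; in S->H A H K (occurrence 2), H is followed by K with FIRST {epsilon, g, h}; in S->H A H K (occurrence 2), the suffix after H is nullable, so FOLLOW(H) ⊇ FOLLOW(S) = {$, g, h}; in H->N A H g, H is followed by g with FIRST {g}; in A->N h g H, the suffix after H is empty, so FOLLOW(H) ⊇ FOLLOW(A) = {$, g, h}. Thus FOLLOW(H) = {$, g, h}.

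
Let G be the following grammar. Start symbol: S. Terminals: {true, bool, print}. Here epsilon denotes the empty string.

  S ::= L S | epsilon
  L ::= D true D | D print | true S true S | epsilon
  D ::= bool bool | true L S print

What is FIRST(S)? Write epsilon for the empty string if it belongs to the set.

{epsilon, bool, true}

FIRST(D): from D::=bool bool we get {bool}; from D::=true L S print we get {true}. So FIRST(D) = {bool, true}.
FIRST(L): from L::=D true D we get {bool, true}; from L::=D print we get {bool, true}; from L::=true S true S we get {true}; from L::=epsilon we get {epsilon}. So FIRST(L) = {epsilon, bool, true}.
FIRST(S): from S::=L S we get {epsilon, bool, true}; from S::=epsilon we get {epsilon}. So FIRST(S) = {epsilon, bool, true}.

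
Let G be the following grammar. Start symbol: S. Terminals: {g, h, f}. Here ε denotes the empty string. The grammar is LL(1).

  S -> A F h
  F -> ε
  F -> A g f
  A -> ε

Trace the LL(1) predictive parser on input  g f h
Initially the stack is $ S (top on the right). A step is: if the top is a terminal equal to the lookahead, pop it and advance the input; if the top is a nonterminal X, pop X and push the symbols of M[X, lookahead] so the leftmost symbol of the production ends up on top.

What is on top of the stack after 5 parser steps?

step 1: stack=$ S  input=g f h $  — expand S -> A F h
step 2: stack=$ h F A  input=g f h $  — expand A -> ε
step 3: stack=$ h F  input=g f h $  — expand F -> A g f
step 4: stack=$ h f g A  input=g f h $  — expand A -> ε
step 5: stack=$ h f g  input=g f h $  — match g
Stack after step 5: $ h f (top = f).

f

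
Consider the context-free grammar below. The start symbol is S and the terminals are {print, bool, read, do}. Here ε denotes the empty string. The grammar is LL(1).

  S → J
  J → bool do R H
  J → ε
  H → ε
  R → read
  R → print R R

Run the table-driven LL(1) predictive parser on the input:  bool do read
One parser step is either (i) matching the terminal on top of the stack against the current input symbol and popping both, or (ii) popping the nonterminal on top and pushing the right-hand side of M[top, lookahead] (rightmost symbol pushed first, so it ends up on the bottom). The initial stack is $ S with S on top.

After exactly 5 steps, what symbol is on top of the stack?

read

     Stack          Input           Action
  1  $ S            bool do read $  expand S → J
  2  $ J            bool do read $  expand J → bool do R H
  3  $ H R do bool  bool do read $  match bool
  4  $ H R do       do read $       match do
  5  $ H R          read $          expand R → read
Stack after step 5: $ H read (top = read).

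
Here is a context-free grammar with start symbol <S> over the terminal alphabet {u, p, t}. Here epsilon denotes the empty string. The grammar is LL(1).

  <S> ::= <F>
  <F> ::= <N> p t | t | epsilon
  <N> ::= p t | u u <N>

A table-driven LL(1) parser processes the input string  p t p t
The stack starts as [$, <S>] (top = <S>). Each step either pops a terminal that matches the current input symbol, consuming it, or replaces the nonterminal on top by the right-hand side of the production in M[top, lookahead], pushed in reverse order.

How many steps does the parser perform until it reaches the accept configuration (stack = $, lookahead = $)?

7

     Stack      Input      Action
  1  $ <S>      p t p t $  expand <S> ::= <F>
  2  $ <F>      p t p t $  expand <F> ::= <N> p t
  3  $ t p <N>  p t p t $  expand <N> ::= p t
  4  $ t p t p  p t p t $  match p
  5  $ t p t    t p t $    match t
  6  $ t p      p t $      match p
  7  $ t        t $        match t
Accept reached after 7 steps.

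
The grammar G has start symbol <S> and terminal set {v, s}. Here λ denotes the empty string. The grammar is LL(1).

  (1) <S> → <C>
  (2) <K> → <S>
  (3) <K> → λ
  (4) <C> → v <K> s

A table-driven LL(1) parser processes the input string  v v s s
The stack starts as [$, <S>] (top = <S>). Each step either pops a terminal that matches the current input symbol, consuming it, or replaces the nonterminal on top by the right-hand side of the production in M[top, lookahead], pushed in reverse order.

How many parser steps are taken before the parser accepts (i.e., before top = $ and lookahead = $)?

10

      Stack        Input      Action
   1  $ <S>        v v s s $  expand <S> → <C>
   2  $ <C>        v v s s $  expand <C> → v <K> s
   3  $ s <K> v    v v s s $  match v
   4  $ s <K>      v s s $    expand <K> → <S>
   5  $ s <S>      v s s $    expand <S> → <C>
   6  $ s <C>      v s s $    expand <C> → v <K> s
   7  $ s s <K> v  v s s $    match v
   8  $ s s <K>    s s $      expand <K> → λ
   9  $ s s        s s $      match s
  10  $ s          s $        match s
Accept reached after 10 steps.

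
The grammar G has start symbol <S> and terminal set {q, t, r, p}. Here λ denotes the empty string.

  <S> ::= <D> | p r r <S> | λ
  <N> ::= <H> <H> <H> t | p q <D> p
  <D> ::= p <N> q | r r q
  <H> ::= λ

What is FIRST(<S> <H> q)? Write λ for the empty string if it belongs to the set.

FIRST(<D>) = {p, r}
FIRST(<H>) = {λ}
FIRST(<S>) = {λ, p, r}  (via <D>)
FIRST(<N>) = {p, t}  (via <H> <H> <H> t)
FIRST(<S> <H> q): take FIRST of each symbol in turn, carrying on past any symbol whose FIRST contains λ; result {p, q, r}.

{p, q, r}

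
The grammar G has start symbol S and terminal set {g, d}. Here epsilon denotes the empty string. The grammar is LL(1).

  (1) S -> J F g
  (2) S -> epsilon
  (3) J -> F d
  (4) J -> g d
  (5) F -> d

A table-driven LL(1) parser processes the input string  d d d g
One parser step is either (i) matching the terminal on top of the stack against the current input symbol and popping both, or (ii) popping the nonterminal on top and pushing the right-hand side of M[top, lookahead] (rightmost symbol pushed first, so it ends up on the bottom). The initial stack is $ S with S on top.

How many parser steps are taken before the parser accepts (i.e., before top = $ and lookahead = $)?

     Stack      Input      Action
  1  $ S        d d d g $  expand S -> J F g
  2  $ g F J    d d d g $  expand J -> F d
  3  $ g F d F  d d d g $  expand F -> d
  4  $ g F d d  d d d g $  match d
  5  $ g F d    d d g $    match d
  6  $ g F      d g $      expand F -> d
  7  $ g d      d g $      match d
  8  $ g        g $        match g
Accept reached after 8 steps.

8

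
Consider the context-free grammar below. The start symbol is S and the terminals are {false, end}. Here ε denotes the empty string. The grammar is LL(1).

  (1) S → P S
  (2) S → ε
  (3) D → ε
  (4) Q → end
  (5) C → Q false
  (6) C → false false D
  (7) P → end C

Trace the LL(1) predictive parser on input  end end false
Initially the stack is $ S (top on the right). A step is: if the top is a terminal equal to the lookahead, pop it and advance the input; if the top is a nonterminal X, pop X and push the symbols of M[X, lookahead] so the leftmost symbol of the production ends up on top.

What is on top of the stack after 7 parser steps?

     Stack          Input            Action
  1  $ S            end end false $  expand S → P S
  2  $ S P          end end false $  expand P → end C
  3  $ S C end      end end false $  match end
  4  $ S C          end false $      expand C → Q false
  5  $ S false Q    end false $      expand Q → end
  6  $ S false end  end false $      match end
  7  $ S false      false $          match false
Stack after step 7: $ S (top = S).

S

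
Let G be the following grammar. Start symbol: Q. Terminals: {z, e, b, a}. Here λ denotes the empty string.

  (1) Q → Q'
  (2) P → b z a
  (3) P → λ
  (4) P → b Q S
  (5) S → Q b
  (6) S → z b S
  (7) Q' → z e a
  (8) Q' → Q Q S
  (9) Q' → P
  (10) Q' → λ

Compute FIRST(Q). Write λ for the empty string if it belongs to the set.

FIRST(P) = {λ, b}
FIRST(Q) = {λ, b, z}  (via Q')
FIRST(S) = {b, z}  (via Q b)
FIRST(Q') = {λ, b, z}  (via Q Q S, P)

{λ, b, z}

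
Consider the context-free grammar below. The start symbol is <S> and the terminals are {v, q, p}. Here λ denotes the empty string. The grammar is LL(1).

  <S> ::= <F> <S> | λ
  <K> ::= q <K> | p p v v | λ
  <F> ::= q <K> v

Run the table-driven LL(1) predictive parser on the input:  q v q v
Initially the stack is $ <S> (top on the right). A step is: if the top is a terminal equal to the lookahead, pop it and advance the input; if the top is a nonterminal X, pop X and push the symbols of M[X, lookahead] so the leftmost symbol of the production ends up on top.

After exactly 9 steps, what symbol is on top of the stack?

step 1: stack=$ <S>  input=q v q v $  — expand <S> ::= <F> <S>
step 2: stack=$ <S> <F>  input=q v q v $  — expand <F> ::= q <K> v
step 3: stack=$ <S> v <K> q  input=q v q v $  — match q
step 4: stack=$ <S> v <K>  input=v q v $  — expand <K> ::= λ
step 5: stack=$ <S> v  input=v q v $  — match v
step 6: stack=$ <S>  input=q v $  — expand <S> ::= <F> <S>
step 7: stack=$ <S> <F>  input=q v $  — expand <F> ::= q <K> v
step 8: stack=$ <S> v <K> q  input=q v $  — match q
step 9: stack=$ <S> v <K>  input=v $  — expand <K> ::= λ
Stack after step 9: $ <S> v (top = v).

v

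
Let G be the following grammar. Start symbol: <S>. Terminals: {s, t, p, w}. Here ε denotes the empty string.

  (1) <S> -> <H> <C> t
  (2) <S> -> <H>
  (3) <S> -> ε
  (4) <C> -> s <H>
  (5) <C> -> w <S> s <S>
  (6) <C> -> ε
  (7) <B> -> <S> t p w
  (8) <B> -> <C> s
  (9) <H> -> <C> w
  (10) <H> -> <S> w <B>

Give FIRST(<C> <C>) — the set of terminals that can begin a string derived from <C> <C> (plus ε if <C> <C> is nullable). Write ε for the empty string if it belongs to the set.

FIRST(<C>): from <C>->s <H> we get {s}; from <C>->w <S> s <S> we get {w}; from <C>->ε we get {ε}. So FIRST(<C>) = {ε, s, w}.
FIRST(<S>): from <S>-><H> <C> t we get {s, w}; from <S>-><H> we get {s, w}; from <S>->ε we get {ε}. So FIRST(<S>) = {ε, s, w}.
FIRST(<B>): from <B>-><S> t p w we get {s, t, w}; from <B>-><C> s we get {s, w}. So FIRST(<B>) = {s, t, w}.
FIRST(<H>): from <H>-><C> w we get {s, w}; from <H>-><S> w <B> we get {s, w}. So FIRST(<H>) = {s, w}.
FIRST(<C> <C>): take FIRST of each symbol in turn, carrying on past any symbol whose FIRST contains ε; result {ε, s, w}.

{ε, s, w}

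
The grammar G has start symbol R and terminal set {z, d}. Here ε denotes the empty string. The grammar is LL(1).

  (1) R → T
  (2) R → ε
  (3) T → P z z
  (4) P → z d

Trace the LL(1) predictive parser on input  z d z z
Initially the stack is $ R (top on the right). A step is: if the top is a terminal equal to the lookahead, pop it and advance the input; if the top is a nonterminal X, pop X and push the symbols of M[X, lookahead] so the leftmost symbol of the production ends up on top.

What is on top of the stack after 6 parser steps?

step 1: stack=$ R  input=z d z z $  — expand R → T
step 2: stack=$ T  input=z d z z $  — expand T → P z z
step 3: stack=$ z z P  input=z d z z $  — expand P → z d
step 4: stack=$ z z d z  input=z d z z $  — match z
step 5: stack=$ z z d  input=d z z $  — match d
step 6: stack=$ z z  input=z z $  — match z
Stack after step 6: $ z (top = z).

z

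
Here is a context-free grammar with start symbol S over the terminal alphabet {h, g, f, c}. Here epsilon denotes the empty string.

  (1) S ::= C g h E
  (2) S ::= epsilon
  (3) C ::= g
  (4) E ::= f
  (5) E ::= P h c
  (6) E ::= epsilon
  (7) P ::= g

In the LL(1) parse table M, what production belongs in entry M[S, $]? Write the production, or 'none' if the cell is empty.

FIRST(C) = {g}
FIRST(P) = {g}
FIRST(S) = {epsilon, g}  (via C g h E)
FIRST(E) = {epsilon, f, g}  (via P h c)
FOLLOW(S) includes $ since S is the start symbol.
FOLLOW(S): S appears on no right-hand side. Thus FOLLOW(S) = {$}.
For S ::= C g h E: FIRST(C g h E) = {g}, so it goes in M[S, t] for t ∈ {g}.
For S ::= epsilon: FIRST(epsilon) = {epsilon}, so it goes in M[S, t] for t ∈ {}; since epsilon ∈ FIRST, also for every t ∈ FOLLOW(S) = {$}.

S ::= epsilon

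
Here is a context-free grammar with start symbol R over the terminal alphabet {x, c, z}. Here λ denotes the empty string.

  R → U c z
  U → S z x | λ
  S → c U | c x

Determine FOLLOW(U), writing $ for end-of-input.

{c, z}

FIRST(S): from S→c U we get {c}; from S→c x we get {c}. So FIRST(S) = {c}.
FIRST(U): from U→S z x we get {c}; from U→λ we get {λ}. So FIRST(U) = {λ, c}.
FIRST(R): from R→U c z we get {c}. So FIRST(R) = {c}.
FOLLOW(R) includes $ since R is the start symbol.
FOLLOW(R): R appears on no right-hand side. Thus FOLLOW(R) = {$}.
FOLLOW(S): in U→S z x, S is followed by z x with FIRST {z}. Thus FOLLOW(S) = {z}.
FOLLOW(U): in R→U c z, U is followed by c z with FIRST {c}; in S→c U, the suffix after U is empty, so FOLLOW(U) ⊇ FOLLOW(S) = {z}. Thus FOLLOW(U) = {c, z}.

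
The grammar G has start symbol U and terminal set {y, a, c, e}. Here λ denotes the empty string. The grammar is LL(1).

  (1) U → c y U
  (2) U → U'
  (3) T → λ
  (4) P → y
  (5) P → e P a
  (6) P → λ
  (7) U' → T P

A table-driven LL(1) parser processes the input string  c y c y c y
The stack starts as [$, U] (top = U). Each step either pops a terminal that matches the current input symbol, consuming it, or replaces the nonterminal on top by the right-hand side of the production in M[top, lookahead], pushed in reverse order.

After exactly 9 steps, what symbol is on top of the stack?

step 1: stack=$ U  input=c y c y c y $  — expand U → c y U
step 2: stack=$ U y c  input=c y c y c y $  — match c
step 3: stack=$ U y  input=y c y c y $  — match y
step 4: stack=$ U  input=c y c y $  — expand U → c y U
step 5: stack=$ U y c  input=c y c y $  — match c
step 6: stack=$ U y  input=y c y $  — match y
step 7: stack=$ U  input=c y $  — expand U → c y U
step 8: stack=$ U y c  input=c y $  — match c
step 9: stack=$ U y  input=y $  — match y
Stack after step 9: $ U (top = U).

U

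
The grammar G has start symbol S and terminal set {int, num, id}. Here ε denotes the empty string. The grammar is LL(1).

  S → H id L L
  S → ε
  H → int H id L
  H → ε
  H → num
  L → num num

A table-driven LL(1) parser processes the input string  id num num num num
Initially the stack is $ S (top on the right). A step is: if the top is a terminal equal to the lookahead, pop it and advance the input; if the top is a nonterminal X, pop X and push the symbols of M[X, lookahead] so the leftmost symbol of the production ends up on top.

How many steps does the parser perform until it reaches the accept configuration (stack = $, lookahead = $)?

     Stack        Input                 Action
  1  $ S          id num num num num $  expand S → H id L L
  2  $ L L id H   id num num num num $  expand H → ε
  3  $ L L id     id num num num num $  match id
  4  $ L L        num num num num $     expand L → num num
  5  $ L num num  num num num num $     match num
  6  $ L num      num num num $         match num
  7  $ L          num num $             expand L → num num
  8  $ num num    num num $             match num
  9  $ num        num $                 match num
Accept reached after 9 steps.

9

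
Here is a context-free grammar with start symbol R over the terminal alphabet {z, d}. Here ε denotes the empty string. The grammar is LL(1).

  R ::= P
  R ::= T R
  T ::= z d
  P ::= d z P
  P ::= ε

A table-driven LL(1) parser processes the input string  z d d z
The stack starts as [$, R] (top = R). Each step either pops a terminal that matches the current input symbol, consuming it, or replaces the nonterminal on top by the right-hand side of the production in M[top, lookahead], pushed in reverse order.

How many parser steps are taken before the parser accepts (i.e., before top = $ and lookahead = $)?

9

     Stack    Input      Action
  1  $ R      z d d z $  expand R ::= T R
  2  $ R T    z d d z $  expand T ::= z d
  3  $ R d z  z d d z $  match z
  4  $ R d    d d z $    match d
  5  $ R      d z $      expand R ::= P
  6  $ P      d z $      expand P ::= d z P
  7  $ P z d  d z $      match d
  8  $ P z    z $        match z
  9  $ P      $          expand P ::= ε
Accept reached after 9 steps.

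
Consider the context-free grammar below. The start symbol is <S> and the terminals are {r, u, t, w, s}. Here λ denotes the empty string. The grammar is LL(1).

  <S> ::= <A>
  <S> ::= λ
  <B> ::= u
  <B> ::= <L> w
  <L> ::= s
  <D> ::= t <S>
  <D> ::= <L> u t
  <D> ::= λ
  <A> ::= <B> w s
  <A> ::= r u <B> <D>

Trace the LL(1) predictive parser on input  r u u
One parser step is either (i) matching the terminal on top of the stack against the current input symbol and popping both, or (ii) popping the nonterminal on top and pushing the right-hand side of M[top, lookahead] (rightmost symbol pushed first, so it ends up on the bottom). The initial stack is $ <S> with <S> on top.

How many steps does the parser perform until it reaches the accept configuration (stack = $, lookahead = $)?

7

     Stack          Input    Action
  1  $ <S>          r u u $  expand <S> ::= <A>
  2  $ <A>          r u u $  expand <A> ::= r u <B> <D>
  3  $ <D> <B> u r  r u u $  match r
  4  $ <D> <B> u    u u $    match u
  5  $ <D> <B>      u $      expand <B> ::= u
  6  $ <D> u        u $      match u
  7  $ <D>          $        expand <D> ::= λ
Accept reached after 7 steps.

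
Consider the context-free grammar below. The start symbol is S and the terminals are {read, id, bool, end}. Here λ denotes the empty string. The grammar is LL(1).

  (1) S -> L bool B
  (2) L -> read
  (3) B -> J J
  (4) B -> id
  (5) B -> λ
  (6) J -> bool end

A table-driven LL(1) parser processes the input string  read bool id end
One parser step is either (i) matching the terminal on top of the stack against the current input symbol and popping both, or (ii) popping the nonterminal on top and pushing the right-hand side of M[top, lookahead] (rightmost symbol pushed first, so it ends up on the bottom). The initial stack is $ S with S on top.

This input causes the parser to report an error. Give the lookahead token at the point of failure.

step 1: stack=$ S  input=read bool id end $  — expand S -> L bool B
step 2: stack=$ B bool L  input=read bool id end $  — expand L -> read
step 3: stack=$ B bool read  input=read bool id end $  — match read
step 4: stack=$ B bool  input=bool id end $  — match bool
step 5: stack=$ B  input=id end $  — expand B -> id
step 6: stack=$ id  input=id end $  — match id
step 7: stack=$  input=end $  — error: stack empty but input remains

end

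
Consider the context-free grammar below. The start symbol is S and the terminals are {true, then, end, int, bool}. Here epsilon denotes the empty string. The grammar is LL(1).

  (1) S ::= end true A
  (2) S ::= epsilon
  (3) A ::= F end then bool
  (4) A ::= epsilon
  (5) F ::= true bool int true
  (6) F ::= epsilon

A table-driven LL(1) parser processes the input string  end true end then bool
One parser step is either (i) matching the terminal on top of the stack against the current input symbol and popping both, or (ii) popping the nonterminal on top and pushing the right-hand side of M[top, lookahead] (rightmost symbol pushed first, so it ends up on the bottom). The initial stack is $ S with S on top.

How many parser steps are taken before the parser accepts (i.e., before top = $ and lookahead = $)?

8

step 1: stack=$ S  input=end true end then bool $  — expand S ::= end true A
step 2: stack=$ A true end  input=end true end then bool $  — match end
step 3: stack=$ A true  input=true end then bool $  — match true
step 4: stack=$ A  input=end then bool $  — expand A ::= F end then bool
step 5: stack=$ bool then end F  input=end then bool $  — expand F ::= epsilon
step 6: stack=$ bool then end  input=end then bool $  — match end
step 7: stack=$ bool then  input=then bool $  — match then
step 8: stack=$ bool  input=bool $  — match bool
Accept reached after 8 steps.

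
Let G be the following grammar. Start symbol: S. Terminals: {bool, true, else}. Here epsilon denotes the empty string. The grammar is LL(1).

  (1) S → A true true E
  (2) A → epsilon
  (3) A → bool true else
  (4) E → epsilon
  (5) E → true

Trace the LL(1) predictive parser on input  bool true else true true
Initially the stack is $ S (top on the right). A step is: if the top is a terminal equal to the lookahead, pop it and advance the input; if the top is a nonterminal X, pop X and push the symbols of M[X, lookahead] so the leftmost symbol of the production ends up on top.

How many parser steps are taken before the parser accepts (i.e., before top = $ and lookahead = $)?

step 1: stack=$ S  input=bool true else true true $  — expand S → A true true E
step 2: stack=$ E true true A  input=bool true else true true $  — expand A → bool true else
step 3: stack=$ E true true else true bool  input=bool true else true true $  — match bool
step 4: stack=$ E true true else true  input=true else true true $  — match true
step 5: stack=$ E true true else  input=else true true $  — match else
step 6: stack=$ E true true  input=true true $  — match true
step 7: stack=$ E true  input=true $  — match true
step 8: stack=$ E  input=$  — expand E → epsilon
Accept reached after 8 steps.

8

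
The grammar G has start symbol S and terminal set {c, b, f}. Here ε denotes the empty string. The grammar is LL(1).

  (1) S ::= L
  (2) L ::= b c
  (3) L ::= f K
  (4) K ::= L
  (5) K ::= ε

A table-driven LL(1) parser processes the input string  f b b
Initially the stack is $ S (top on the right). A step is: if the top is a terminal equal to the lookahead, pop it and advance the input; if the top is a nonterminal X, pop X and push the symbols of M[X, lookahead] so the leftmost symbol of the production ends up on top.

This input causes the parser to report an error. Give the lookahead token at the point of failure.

b

step 1: stack=$ S  input=f b b $  — expand S ::= L
step 2: stack=$ L  input=f b b $  — expand L ::= f K
step 3: stack=$ K f  input=f b b $  — match f
step 4: stack=$ K  input=b b $  — expand K ::= L
step 5: stack=$ L  input=b b $  — expand L ::= b c
step 6: stack=$ c b  input=b b $  — match b
step 7: stack=$ c  input=b $  — error: top is terminal c but lookahead is b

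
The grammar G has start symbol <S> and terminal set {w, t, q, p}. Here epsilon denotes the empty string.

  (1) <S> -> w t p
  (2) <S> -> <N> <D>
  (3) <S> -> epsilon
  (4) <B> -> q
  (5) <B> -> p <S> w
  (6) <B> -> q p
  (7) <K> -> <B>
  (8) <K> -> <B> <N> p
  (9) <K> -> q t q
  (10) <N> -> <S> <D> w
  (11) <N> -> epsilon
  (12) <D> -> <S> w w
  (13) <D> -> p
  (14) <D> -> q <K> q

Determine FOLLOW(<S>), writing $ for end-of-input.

FIRST(<B>) = {p, q}
FIRST(<K>) = {p, q}  (via <B>, <B> <N> p)
FIRST(<S>) = {epsilon, p, q, w}  (via <N> <D>)
FIRST(<D>) = {p, q, w}  (via <S> w w)
FIRST(<N>) = {epsilon, p, q, w}  (via <S> <D> w)
FOLLOW(<S>) includes $ since <S> is the start symbol.
FOLLOW(<S>): in <B>->p <S> w, <S> is followed by w with FIRST {w}; in <N>-><S> <D> w, <S> is followed by <D> w with FIRST {p, q, w}; in <D>-><S> w w, <S> is followed by w w with FIRST {w}. Thus FOLLOW(<S>) = {$, p, q, w}.
FOLLOW(<K>): in <D>->q <K> q, <K> is followed by q with FIRST {q}. Thus FOLLOW(<K>) = {q}.
FOLLOW(<B>): in <K>-><B>, the suffix after <B> is empty, so FOLLOW(<B>) ⊇ FOLLOW(<K>) = {q}; in <K>-><B> <N> p, <B> is followed by <N> p with FIRST {p, q, w}. Thus FOLLOW(<B>) = {p, q, w}.
FOLLOW(<N>): in <S>-><N> <D>, <N> is followed by <D> with FIRST {p, q, w}; in <K>-><B> <N> p, <N> is followed by p with FIRST {p}. Thus FOLLOW(<N>) = {p, q, w}.
FOLLOW(<D>): in <S>-><N> <D>, the suffix after <D> is empty, so FOLLOW(<D>) ⊇ FOLLOW(<S>) = {$, p, q, w}; in <N>-><S> <D> w, <D> is followed by w with FIRST {w}. Thus FOLLOW(<D>) = {$, p, q, w}.

{$, p, q, w}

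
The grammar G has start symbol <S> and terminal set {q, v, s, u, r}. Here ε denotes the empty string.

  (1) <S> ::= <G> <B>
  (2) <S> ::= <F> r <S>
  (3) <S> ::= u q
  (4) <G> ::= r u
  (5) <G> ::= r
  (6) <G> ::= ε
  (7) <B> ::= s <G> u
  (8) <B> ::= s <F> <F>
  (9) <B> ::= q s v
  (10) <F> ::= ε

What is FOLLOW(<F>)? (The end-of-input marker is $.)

FIRST(<G>) = {ε, r}
FIRST(<B>) = {q, s}
FIRST(<F>) = {ε}
FIRST(<S>) = {q, r, s, u}  (via <G> <B>, <F> r <S>)
FOLLOW(<S>) includes $ since <S> is the start symbol.
FOLLOW(<S>): in <S>::=<F> r <S>, the suffix after <S> is empty (adds nothing new). Thus FOLLOW(<S>) = {$}.
FOLLOW(<G>): in <S>::=<G> <B>, <G> is followed by <B> with FIRST {q, s}; in <B>::=s <G> u, <G> is followed by u with FIRST {u}. Thus FOLLOW(<G>) = {q, s, u}.
FOLLOW(<B>): in <S>::=<G> <B>, the suffix after <B> is empty, so FOLLOW(<B>) ⊇ FOLLOW(<S>) = {$}. Thus FOLLOW(<B>) = {$}.
FOLLOW(<F>): in <S>::=<F> r <S>, <F> is followed by r <S> with FIRST {r}; in <B>::=s <F> <F> (occurrence 1), <F> is followed by <F> with FIRST {ε}; in <B>::=s <F> <F> (occurrence 1), the suffix after <F> is nullable, so FOLLOW(<F>) ⊇ FOLLOW(<B>) = {$}; in <B>::=s <F> <F> (occurrence 2), the suffix after <F> is empty, so FOLLOW(<F>) ⊇ FOLLOW(<B>) = {$}. Thus FOLLOW(<F>) = {$, r}.

{$, r}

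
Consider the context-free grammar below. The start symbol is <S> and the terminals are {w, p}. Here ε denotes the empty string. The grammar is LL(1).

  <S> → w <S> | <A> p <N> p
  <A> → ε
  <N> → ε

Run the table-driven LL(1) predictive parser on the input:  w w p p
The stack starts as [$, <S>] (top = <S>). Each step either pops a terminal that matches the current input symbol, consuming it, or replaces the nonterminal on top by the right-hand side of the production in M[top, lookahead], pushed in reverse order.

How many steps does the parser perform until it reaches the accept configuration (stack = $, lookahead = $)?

9

step 1: stack=$ <S>  input=w w p p $  — expand <S> → w <S>
step 2: stack=$ <S> w  input=w w p p $  — match w
step 3: stack=$ <S>  input=w p p $  — expand <S> → w <S>
step 4: stack=$ <S> w  input=w p p $  — match w
step 5: stack=$ <S>  input=p p $  — expand <S> → <A> p <N> p
step 6: stack=$ p <N> p <A>  input=p p $  — expand <A> → ε
step 7: stack=$ p <N> p  input=p p $  — match p
step 8: stack=$ p <N>  input=p $  — expand <N> → ε
step 9: stack=$ p  input=p $  — match p
Accept reached after 9 steps.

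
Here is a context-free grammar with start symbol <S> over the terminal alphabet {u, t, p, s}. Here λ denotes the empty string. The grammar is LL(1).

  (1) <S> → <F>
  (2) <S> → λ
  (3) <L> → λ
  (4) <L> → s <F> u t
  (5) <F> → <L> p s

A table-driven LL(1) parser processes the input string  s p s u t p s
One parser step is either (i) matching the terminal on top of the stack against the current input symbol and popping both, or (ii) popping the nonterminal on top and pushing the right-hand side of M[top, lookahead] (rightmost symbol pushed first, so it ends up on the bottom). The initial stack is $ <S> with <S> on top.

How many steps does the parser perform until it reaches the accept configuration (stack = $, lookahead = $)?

      Stack              Input            Action
   1  $ <S>              s p s u t p s $  expand <S> → <F>
   2  $ <F>              s p s u t p s $  expand <F> → <L> p s
   3  $ s p <L>          s p s u t p s $  expand <L> → s <F> u t
   4  $ s p t u <F> s    s p s u t p s $  match s
   5  $ s p t u <F>      p s u t p s $    expand <F> → <L> p s
   6  $ s p t u s p <L>  p s u t p s $    expand <L> → λ
   7  $ s p t u s p      p s u t p s $    match p
   8  $ s p t u s        s u t p s $      match s
   9  $ s p t u          u t p s $        match u
  10  $ s p t            t p s $          match t
  11  $ s p              p s $            match p
  12  $ s                s $              match s
Accept reached after 12 steps.

12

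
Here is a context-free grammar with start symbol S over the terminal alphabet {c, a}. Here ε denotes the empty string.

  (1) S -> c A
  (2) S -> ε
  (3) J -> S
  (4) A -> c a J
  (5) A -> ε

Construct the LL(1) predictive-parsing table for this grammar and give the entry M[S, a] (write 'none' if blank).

none

FIRST(S): from S->c A we get {c}; from S->ε we get {ε}. So FIRST(S) = {ε, c}.
FIRST(A): from A->c a J we get {c}; from A->ε we get {ε}. So FIRST(A) = {ε, c}.
FIRST(J): from J->S we get {ε, c}. So FIRST(J) = {ε, c}.
FOLLOW(S) includes $ since S is the start symbol.
FOLLOW(S): in J->S, the suffix after S is empty, so FOLLOW(S) ⊇ FOLLOW(J) = {$}. Thus FOLLOW(S) = {$}.
FOLLOW(J): in A->c a J, the suffix after J is empty, so FOLLOW(J) ⊇ FOLLOW(A) = {$}. Thus FOLLOW(J) = {$}.
For S -> c A: FIRST(c A) = {c}, so it goes in M[S, t] for t ∈ {c}.
For S -> ε: FIRST(ε) = {ε}, so it goes in M[S, t] for t ∈ {}; since ε ∈ FIRST, also for every t ∈ FOLLOW(S) = {$}.
None of these place a production in M[S, a].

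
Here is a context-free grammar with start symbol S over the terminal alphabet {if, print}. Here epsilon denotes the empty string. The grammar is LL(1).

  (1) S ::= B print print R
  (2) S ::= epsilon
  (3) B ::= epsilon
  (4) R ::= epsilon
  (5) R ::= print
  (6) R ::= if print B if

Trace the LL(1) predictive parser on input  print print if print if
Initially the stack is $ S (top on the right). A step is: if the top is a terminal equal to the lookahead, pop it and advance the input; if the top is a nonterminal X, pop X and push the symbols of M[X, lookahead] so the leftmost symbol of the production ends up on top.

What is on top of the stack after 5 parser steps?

     Stack              Input                      Action
  1  $ S                print print if print if $  expand S ::= B print print R
  2  $ R print print B  print print if print if $  expand B ::= epsilon
  3  $ R print print    print print if print if $  match print
  4  $ R print          print if print if $        match print
  5  $ R                if print if $              expand R ::= if print B if
Stack after step 5: $ if B print if (top = if).

if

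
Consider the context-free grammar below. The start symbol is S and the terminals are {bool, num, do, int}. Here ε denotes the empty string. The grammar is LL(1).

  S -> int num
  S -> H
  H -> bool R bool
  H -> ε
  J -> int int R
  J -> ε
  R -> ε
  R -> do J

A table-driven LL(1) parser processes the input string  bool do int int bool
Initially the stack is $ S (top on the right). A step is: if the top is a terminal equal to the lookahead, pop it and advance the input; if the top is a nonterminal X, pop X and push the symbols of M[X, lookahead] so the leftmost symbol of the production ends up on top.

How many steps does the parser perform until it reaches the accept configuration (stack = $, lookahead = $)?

10

      Stack             Input                   Action
   1  $ S               bool do int int bool $  expand S -> H
   2  $ H               bool do int int bool $  expand H -> bool R bool
   3  $ bool R bool     bool do int int bool $  match bool
   4  $ bool R          do int int bool $       expand R -> do J
   5  $ bool J do       do int int bool $       match do
   6  $ bool J          int int bool $          expand J -> int int R
   7  $ bool R int int  int int bool $          match int
   8  $ bool R int      int bool $              match int
   9  $ bool R          bool $                  expand R -> ε
  10  $ bool            bool $                  match bool
Accept reached after 10 steps.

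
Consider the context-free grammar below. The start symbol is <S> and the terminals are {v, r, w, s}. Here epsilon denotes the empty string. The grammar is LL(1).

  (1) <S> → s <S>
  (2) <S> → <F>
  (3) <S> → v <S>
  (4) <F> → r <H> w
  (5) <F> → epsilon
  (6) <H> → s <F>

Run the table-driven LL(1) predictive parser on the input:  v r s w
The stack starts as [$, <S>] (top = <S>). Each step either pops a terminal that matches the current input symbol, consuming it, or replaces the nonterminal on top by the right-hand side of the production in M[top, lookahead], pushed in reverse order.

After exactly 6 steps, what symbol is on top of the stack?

     Stack      Input      Action
  1  $ <S>      v r s w $  expand <S> → v <S>
  2  $ <S> v    v r s w $  match v
  3  $ <S>      r s w $    expand <S> → <F>
  4  $ <F>      r s w $    expand <F> → r <H> w
  5  $ w <H> r  r s w $    match r
  6  $ w <H>    s w $      expand <H> → s <F>
Stack after step 6: $ w <F> s (top = s).

s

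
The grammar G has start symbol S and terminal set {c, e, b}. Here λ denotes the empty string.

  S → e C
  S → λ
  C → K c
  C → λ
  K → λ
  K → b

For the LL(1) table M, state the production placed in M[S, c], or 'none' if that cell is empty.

FIRST(S): from S→e C we get {e}; from S→λ we get {λ}. So FIRST(S) = {λ, e}.
FIRST(K): from K→λ we get {λ}; from K→b we get {b}. So FIRST(K) = {λ, b}.
FIRST(C): from C→K c we get {b, c}; from C→λ we get {λ}. So FIRST(C) = {λ, b, c}.
FOLLOW(S) includes $ since S is the start symbol.
FOLLOW(S): S appears on no right-hand side. Thus FOLLOW(S) = {$}.
For S → e C: FIRST(e C) = {e}, so it goes in M[S, t] for t ∈ {e}.
For S → λ: FIRST(λ) = {λ}, so it goes in M[S, t] for t ∈ {}; since λ ∈ FIRST, also for every t ∈ FOLLOW(S) = {$}.
None of these place a production in M[S, c].

none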